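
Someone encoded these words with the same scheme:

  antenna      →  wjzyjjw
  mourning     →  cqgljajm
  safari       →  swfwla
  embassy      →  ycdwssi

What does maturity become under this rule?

Treating letters as 0–25, the rule is x ↦ 7x + 22 (mod 26).
Applying it to maturity: m(12)→7·12+22≡2=c; a(0)→7·0+22≡22=w; t(19)→7·19+22≡25=z; u(20)→7·20+22≡6=g; r(17)→7·17+22≡11=l; i(8)→7·8+22≡0=a; t(19)→7·19+22≡25=z; y(24)→7·24+22≡8=i (all mod 26).

cwzglazi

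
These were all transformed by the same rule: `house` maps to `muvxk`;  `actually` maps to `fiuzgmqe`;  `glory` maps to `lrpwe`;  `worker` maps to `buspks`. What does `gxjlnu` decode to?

bright

Shifts by position in house: pos 0: h→m (+5), pos 1: o→u (+6), pos 2: u→v (+1), pos 3: s→x (+5), pos 4: e→k (+6) — repeating every 3. A repeating key of period 3 is used — shifts +5, +6, +1 over and over.
Decoding gxjlnu: g−5=b, x−6=r, j−1=i, l−5=g, n−6=h, u−1=t.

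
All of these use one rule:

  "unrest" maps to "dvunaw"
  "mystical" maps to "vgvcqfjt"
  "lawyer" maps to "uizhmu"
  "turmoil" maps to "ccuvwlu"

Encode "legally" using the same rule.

It's a Vigenère-style cipher with numeric key [9,8,3]: position i shifts by key[i mod 3].
For legally: l+9=u, e+8=m, g+3=j, a+9=j, l+8=t, l+3=o, y+9=h.

umjjtoh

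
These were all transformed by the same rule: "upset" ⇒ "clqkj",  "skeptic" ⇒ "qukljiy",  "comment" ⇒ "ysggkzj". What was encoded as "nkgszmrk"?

u(20)→c(2) and p(15)→l(11) fit y≡19x+12 (mod 26); the inverse of 19 mod 26 is 11. Each letter's alphabet position (a=0..z=25) is mapped through 19·x+12 mod 26 — an affine cipher.
Reversing it on nkgszmrk: n(13)→11·(13−12)≡11=l; k(10)→11·(10−12)≡4=e; g(6)→11·(6−12)≡12=m; s(18)→11·(18−12)≡14=o; z(25)→11·(25−12)≡13=n; m(12)→11·(12−12)≡0=a; r(17)→11·(17−12)≡3=d; k(10)→11·(10−12)≡4=e (all mod 26).

lemonade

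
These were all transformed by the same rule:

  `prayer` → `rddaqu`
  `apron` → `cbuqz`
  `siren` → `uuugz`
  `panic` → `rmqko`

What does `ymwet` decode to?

watch

Shifts by position in prayer: pos 0: p→r (+2), pos 1: r→d (+12), pos 2: a→d (+3), pos 3: y→a (+2), pos 4: e→q (+12), pos 5: r→u (+3) — repeating every 3. A repeating key of period 3 is used — shifts +2, +12, +3 over and over.
Decoding ymwet: y−2=w, m−12=a, w−3=t, e−2=c, t−12=h.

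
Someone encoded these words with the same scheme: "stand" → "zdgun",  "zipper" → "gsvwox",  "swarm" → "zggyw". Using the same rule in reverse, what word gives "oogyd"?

heart

Shifts by position in stand: pos 0: s→z (+7), pos 1: t→d (+10), pos 2: a→g (+6), pos 3: n→u (+7), pos 4: d→n (+10) — repeating every 3. The shifts repeat in a cycle of length 3: positions 0,1,… shift by +7, +10, +6, then the pattern repeats.
Decoding oogyd: o−7=h, o−10=e, g−6=a, y−7=r, d−10=t.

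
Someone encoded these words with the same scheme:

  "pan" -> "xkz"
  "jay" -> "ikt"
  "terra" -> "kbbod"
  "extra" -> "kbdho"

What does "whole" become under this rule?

The output letters match the input read backwards, each shifted +10: pan reversed is nap. Read the word backwards and shift each letter +10.
On whole: reverse → elohw; then shift: e+10=o, l+10=v, o+10=y, h+10=r, w+10=g.

ovyrg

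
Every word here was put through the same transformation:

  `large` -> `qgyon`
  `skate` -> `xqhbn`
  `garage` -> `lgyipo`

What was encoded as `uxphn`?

prize

The shift increases by 1 at each position, starting from +5: 5, 6, 7, ….
Decoding uxphn: u−5=p, x−6=r, p−7=i, h−8=z, n−9=e.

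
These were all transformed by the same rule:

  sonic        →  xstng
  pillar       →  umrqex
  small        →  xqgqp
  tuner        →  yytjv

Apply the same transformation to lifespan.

Shifts by position in sonic: pos 0: s→x (+5), pos 1: o→s (+4), pos 2: n→t (+6), pos 3: i→n (+5), pos 4: c→g (+4) — repeating every 3. It's a Vigenère-style cipher with numeric key [5,4,6]: position i shifts by key[i mod 3].
For lifespan: l+5=q, i+4=m, f+6=l, e+5=j, s+4=w, p+6=v, a+5=f, n+4=r.

qmljwvfr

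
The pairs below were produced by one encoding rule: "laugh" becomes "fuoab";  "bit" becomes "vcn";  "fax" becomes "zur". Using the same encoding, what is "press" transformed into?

This is a Caesar cipher with shift 20.
On press: p+20=j, r+20=l, e+20=y, s+20=m, s+20=m.

jlymm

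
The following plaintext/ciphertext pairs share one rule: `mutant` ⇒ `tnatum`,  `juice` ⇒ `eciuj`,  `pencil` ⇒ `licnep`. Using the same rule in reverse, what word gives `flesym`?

myself

It's just the letters in reverse order.
Undoing it on flesym: then reverse → myself.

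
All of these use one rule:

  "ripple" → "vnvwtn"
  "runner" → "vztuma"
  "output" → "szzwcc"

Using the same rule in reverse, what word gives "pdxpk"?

In ripple: r→v is +4, i→n is +5, p→v is +6, p→w is +7 — the shift increases by 1 each position. The shift increases by 1 at each position, starting from +4: 4, 5, 6, ….
Reversing it on pdxpk: p−4=l, d−5=y, x−6=r, p−7=i, k−8=c.

lyric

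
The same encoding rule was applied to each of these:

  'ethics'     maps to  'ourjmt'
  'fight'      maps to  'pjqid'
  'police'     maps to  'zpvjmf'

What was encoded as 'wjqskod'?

Shifts by position in ethics: pos 0: e→o (+10), pos 1: t→u (+1), pos 2: h→r (+10), pos 3: i→j (+1) — repeating every 2. The shifts repeat in a cycle of length 2: positions 0,1,… shift by +10, +1, then the pattern repeats.
Reversing it on wjqskod: w−10=m, j−1=i, q−10=g, s−1=r, k−10=a, o−1=n, d−10=t.

migrant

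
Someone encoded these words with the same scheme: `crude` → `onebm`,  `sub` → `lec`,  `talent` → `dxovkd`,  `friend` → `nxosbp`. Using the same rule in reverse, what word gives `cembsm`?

The output letters match the input read backwards, each shifted +10: crude reversed is edurc. Two steps: reverse the string, then apply a Caesar shift of +10.
Reversing it on cembsm: shift back: c−10=s, e−10=u, m−10=c, b−10=r, s−10=i, m−10=c → sucric; then reverse → circus.

circus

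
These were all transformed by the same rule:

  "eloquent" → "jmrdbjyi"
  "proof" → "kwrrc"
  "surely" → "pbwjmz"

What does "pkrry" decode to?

spoon

e(4)→j(9) and l(11)→m(12) fit y≡19x+11 (mod 26); the inverse of 19 mod 26 is 11. Treating letters as 0–25, the rule is x ↦ 19x + 11 (mod 26).
Decoding pkrry: p(15)→11·(15−11)≡18=s; k(10)→11·(10−11)≡15=p; r(17)→11·(17−11)≡14=o; r(17)→11·(17−11)≡14=o; y(24)→11·(24−11)≡13=n (all mod 26).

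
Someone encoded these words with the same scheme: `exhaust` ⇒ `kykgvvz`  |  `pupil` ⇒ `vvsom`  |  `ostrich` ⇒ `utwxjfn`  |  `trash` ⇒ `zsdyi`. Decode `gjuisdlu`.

Shifts by position in exhaust: pos 0: e→k (+6), pos 1: x→y (+1), pos 2: h→k (+3), pos 3: a→g (+6), pos 4: u→v (+1), pos 5: s→v (+3) — repeating every 3. The shifts repeat in a cycle of length 3: positions 0,1,… shift by +6, +1, +3, then the pattern repeats.
Decoding gjuisdlu: g−6=a, j−1=i, u−3=r, i−6=c, s−1=r, d−3=a, l−6=f, u−1=t.

aircraft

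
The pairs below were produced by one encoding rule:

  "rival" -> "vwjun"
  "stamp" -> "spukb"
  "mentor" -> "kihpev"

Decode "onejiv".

r(17)→v(21) and i(8)→w(22) fit y≡23x+20 (mod 26); the inverse of 23 mod 26 is 17. This is an affine cipher: with a=0,…,z=25, each position x becomes (23x+20) mod 26.
Undoing it on onejiv: o(14)→17·(14−20)≡2=c; n(13)→17·(13−20)≡11=l; e(4)→17·(4−20)≡14=o; j(9)→17·(9−20)≡21=v; i(8)→17·(8−20)≡4=e; v(21)→17·(21−20)≡17=r (all mod 26).

clover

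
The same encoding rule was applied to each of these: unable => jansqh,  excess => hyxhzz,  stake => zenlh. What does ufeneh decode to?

Treating letters as 0–25, the rule is x ↦ 5x + 13 (mod 26).
Reversing it on ufeneh: u(20)→21·(20−13)≡17=r; f(5)→21·(5−13)≡14=o; e(4)→21·(4−13)≡19=t; n(13)→21·(13−13)≡0=a; e(4)→21·(4−13)≡19=t; h(7)→21·(7−13)≡4=e (all mod 26).

rotate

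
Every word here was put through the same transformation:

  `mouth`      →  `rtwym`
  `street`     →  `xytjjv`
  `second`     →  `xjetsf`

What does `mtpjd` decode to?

honey

Shifts by position in mouth: pos 0: m→r (+5), pos 1: o→t (+5), pos 2: u→w (+2), pos 3: t→y (+5), pos 4: h→m (+5) — repeating every 3. A repeating key of period 3 is used — shifts +5, +5, +2 over and over.
Decoding mtpjd: m−5=h, t−5=o, p−2=n, j−5=e, d−5=y.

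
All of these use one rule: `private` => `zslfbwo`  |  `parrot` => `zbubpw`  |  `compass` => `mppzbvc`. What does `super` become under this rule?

cvsos

Shifts by position in private: pos 0: p→z (+10), pos 1: r→s (+1), pos 2: i→l (+3), pos 3: v→f (+10), pos 4: a→b (+1), pos 5: t→w (+3) — repeating every 3. The shifts repeat in a cycle of length 3: positions 0,1,… shift by +10, +1, +3, then the pattern repeats.
On super: s+10=c, u+1=v, p+3=s, e+10=o, r+1=s.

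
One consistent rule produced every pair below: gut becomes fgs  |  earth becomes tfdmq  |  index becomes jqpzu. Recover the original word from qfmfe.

state

Two steps: reverse the string, then apply a Caesar shift of +12.
Decoding qfmfe: shift back: q−12=e, f−12=t, m−12=a, f−12=t, e−12=s → etats; then reverse → state.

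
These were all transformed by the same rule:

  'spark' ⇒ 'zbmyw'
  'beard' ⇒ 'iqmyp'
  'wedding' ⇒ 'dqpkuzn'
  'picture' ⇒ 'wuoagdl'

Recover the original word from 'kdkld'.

Shifts by position in spark: pos 0: s→z (+7), pos 1: p→b (+12), pos 2: a→m (+12), pos 3: r→y (+7), pos 4: k→w (+12) — repeating every 3. The shifts repeat in a cycle of length 3: positions 0,1,… shift by +7, +12, +12, then the pattern repeats.
Reversing it on kdkld: k−7=d, d−12=r, k−12=y, l−7=e, d−12=r.

dryer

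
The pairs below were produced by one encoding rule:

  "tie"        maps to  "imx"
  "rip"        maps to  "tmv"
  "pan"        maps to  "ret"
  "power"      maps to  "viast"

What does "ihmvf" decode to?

bride

Two steps: reverse the string, then apply a Caesar shift of +4.
Undoing it on ihmvf: shift back: i−4=e, h−4=d, m−4=i, v−4=r, f−4=b → edirb; then reverse → bride.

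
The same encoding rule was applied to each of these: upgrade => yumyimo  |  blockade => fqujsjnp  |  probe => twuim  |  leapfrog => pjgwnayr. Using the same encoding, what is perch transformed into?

tjxjp

In upgrade: u→y is +4, p→u is +5, g→m is +6, r→y is +7 — the shift increases by 1 each position. The shift increases by 1 at each position, starting from +4: 4, 5, 6, ….
Applying it to perch: p+4=t, e+5=j, r+6=x, c+7=j, h+8=p.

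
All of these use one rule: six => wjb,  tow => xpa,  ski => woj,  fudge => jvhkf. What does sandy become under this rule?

wbrhc

The shift depends on letter class: consonant s→w is +4, but vowel i→j is +1. The rule splits by letter class: vowels +1, consonants +4.
Applying it to sandy: s(cons)+4=w, a(vowel)+1=b, n(cons)+4=r, d(cons)+4=h, y(cons)+4=c.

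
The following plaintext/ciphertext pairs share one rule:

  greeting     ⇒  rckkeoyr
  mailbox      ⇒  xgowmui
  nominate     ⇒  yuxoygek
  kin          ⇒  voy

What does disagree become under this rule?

oodgrckk

The shift depends on letter class: consonant g→r is +11, but vowel e→k is +6. The rule splits by letter class: vowels +6, consonants +11.
Applying it to disagree: d(cons)+11=o, i(vowel)+6=o, s(cons)+11=d, a(vowel)+6=g, g(cons)+11=r, r(cons)+11=c, e(vowel)+6=k, e(vowel)+6=k.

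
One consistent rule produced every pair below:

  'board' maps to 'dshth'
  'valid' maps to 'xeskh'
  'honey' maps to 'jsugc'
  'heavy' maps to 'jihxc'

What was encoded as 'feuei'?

dance

Shifts by position in board: pos 0: b→d (+2), pos 1: o→s (+4), pos 2: a→h (+7), pos 3: r→t (+2), pos 4: d→h (+4) — repeating every 3. It's a Vigenère-style cipher with numeric key [2,4,7]: position i shifts by key[i mod 3].
Undoing it on feuei: f−2=d, e−4=a, u−7=n, e−2=c, i−4=e.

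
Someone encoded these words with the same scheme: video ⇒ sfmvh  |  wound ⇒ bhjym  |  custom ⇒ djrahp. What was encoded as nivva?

greet

v(21)→s(18) and i(8)→f(5) fit y≡9x+11 (mod 26); the inverse of 9 mod 26 is 3. Treating letters as 0–25, the rule is x ↦ 9x + 11 (mod 26).
Undoing it on nivva: n(13)→3·(13−11)≡6=g; i(8)→3·(8−11)≡17=r; v(21)→3·(21−11)≡4=e; v(21)→3·(21−11)≡4=e; a(0)→3·(0−11)≡19=t (all mod 26).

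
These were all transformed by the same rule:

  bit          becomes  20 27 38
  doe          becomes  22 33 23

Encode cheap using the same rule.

21 26 23 19 34

The number is (letter's place in the alphabet, a=1) + 18.
On cheap: c=3→21, h=8→26, e=5→23, a=1→19, p=16→34.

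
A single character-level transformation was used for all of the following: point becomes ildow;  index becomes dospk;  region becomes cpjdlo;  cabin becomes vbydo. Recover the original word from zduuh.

Each letter's alphabet position (a=0..z=25) is mapped through 23·x+1 mod 26 — an affine cipher.
Undoing it on zduuh: z(25)→17·(25−1)≡18=s; d(3)→17·(3−1)≡8=i; u(20)→17·(20−1)≡11=l; u(20)→17·(20−1)≡11=l; h(7)→17·(7−1)≡24=y (all mod 26).

silly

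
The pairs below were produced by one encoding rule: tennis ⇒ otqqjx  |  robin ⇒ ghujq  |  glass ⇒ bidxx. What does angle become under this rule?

This is an affine cipher: with a=0,…,z=25, each position x becomes (17x+3) mod 26.
Applying it to angle: a(0)→17·0+3≡3=d; n(13)→17·13+3≡16=q; g(6)→17·6+3≡1=b; l(11)→17·11+3≡8=i; e(4)→17·4+3≡19=t (all mod 26).

dqbit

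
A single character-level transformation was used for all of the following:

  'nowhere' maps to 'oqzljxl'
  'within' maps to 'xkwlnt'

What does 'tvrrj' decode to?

In nowhere: n→o is +1, o→q is +2, w→z is +3, h→l is +4 — the shift increases by 1 each position. Letter i (0-indexed) is shifted by i+1, so successive shifts are 1, 2, 3, ….
Reversing it on tvrrj: t−1=s, v−2=t, r−3=o, r−4=n, j−5=e.

stone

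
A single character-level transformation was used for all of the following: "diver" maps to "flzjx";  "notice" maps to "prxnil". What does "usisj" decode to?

In diver: d→f is +2, i→l is +3, v→z is +4, e→j is +5 — the shift increases by 1 each position. The shift increases by 1 at each position, starting from +2: 2, 3, 4, ….
Reversing it on usisj: u−2=s, s−3=p, i−4=e, s−5=n, j−6=d.

spend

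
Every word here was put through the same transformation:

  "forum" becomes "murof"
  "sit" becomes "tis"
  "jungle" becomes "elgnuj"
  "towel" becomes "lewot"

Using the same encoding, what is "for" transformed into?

The output letters match the input read backwards: forum reversed is murof. It's just the letters in reverse order.
Applying it to for: reverse → rof.

rof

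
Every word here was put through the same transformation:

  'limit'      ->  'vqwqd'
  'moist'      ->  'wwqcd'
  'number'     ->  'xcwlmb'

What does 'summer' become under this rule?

ccwwmb

The rule splits by letter class: vowels +8, consonants +10.
For summer: s(cons)+10=c, u(vowel)+8=c, m(cons)+10=w, m(cons)+10=w, e(vowel)+8=m, r(cons)+10=b.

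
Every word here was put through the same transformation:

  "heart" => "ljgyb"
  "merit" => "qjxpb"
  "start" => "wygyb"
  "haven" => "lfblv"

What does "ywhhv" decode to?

urban

Each letter shifts forward by (position + 4), i.e. 4, 5, 6, … — the shift grows by one for each successive letter.
Decoding ywhhv: y−4=u, w−5=r, h−6=b, h−7=a, v−8=n.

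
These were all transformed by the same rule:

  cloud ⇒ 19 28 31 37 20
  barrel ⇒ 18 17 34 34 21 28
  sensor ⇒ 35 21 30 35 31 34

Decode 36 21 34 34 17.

terra

c is letter #3 and maps to 19: an offset of 16. The number is (letter's place in the alphabet, a=1) + 16.
Reversing it on 36 21 34 34 17: 36→(36−16)÷1=20=t, 21→(21−16)÷1=5=e, 34→(34−16)÷1=18=r, 34→(34−16)÷1=18=r, 17→(17−16)÷1=1=a.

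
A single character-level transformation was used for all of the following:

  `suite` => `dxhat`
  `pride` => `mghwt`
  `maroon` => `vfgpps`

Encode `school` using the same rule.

dzkppy

s(18)→d(3) and u(20)→x(23) fit y≡23x+5 (mod 26); the inverse of 23 mod 26 is 17. Each letter's alphabet position (a=0..z=25) is mapped through 23·x+5 mod 26 — an affine cipher.
For school: s(18)→23·18+5≡3=d; c(2)→23·2+5≡25=z; h(7)→23·7+5≡10=k; o(14)→23·14+5≡15=p; o(14)→23·14+5≡15=p; l(11)→23·11+5≡24=y (all mod 26).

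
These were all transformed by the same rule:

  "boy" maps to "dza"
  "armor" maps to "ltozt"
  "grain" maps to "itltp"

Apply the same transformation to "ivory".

txzta

The shift depends on letter class: consonant b→d is +2, but vowel o→z is +11. The rule splits by letter class: vowels +11, consonants +2.
Applying it to ivory: i(vowel)+11=t, v(cons)+2=x, o(vowel)+11=z, r(cons)+2=t, y(cons)+2=a.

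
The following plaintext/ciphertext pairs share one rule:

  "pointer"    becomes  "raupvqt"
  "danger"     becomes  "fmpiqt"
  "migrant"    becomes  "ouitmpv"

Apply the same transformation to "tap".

The shift depends on letter class: consonant p→r is +2, but vowel o→a is +12. Two shifts are in play — +12 for a/e/i/o/u, +2 for every other letter.
Applying it to tap: t(cons)+2=v, a(vowel)+12=m, p(cons)+2=r.

vmr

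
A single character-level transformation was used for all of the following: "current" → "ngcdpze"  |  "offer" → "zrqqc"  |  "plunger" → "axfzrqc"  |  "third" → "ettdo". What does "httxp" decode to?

while

A repeating key of period 2 is used — shifts +11, +12 over and over.
Undoing it on httxp: h−11=w, t−12=h, t−11=i, x−12=l, p−11=e.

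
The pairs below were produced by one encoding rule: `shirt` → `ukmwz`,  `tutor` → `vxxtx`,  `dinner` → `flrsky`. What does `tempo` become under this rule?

vhquu

In shirt: s→u is +2, h→k is +3, i→m is +4, r→w is +5 — the shift increases by 1 each position. Each letter shifts forward by (position + 2), i.e. 2, 3, 4, … — the shift grows by one for each successive letter.
On tempo: t+2=v, e+3=h, m+4=q, p+5=u, o+6=u.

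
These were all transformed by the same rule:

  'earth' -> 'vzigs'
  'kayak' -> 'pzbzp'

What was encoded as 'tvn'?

gem

Each pair mirrors across the alphabet (e↔v, a↔z, r↔i): positions sum to 25. Each letter is replaced by its mirror in the alphabet: a↔z, b↔y, c↔x, and so on (the Atbash cipher).
Reversing it on tvn: t↔g, v↔e, n↔m.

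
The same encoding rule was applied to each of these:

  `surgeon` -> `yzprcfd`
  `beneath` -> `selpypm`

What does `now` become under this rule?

The output letters match the input read backwards, each shifted +11: surgeon reversed is noegrus. Two steps: reverse the string, then apply a Caesar shift of +11.
On now: reverse → won; then shift: w+11=h, o+11=z, n+11=y.

hzy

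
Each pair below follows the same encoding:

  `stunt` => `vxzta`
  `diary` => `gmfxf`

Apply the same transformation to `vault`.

In stunt: s→v is +3, t→x is +4, u→z is +5, n→t is +6 — the shift increases by 1 each position. Letter i (0-indexed) is shifted by i+3, so successive shifts are 3, 4, 5, ….
On vault: v+3=y, a+4=e, u+5=z, l+6=r, t+7=a.

yezra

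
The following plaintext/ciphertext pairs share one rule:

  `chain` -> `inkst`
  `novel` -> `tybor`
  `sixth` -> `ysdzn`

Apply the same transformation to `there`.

The shift depends on letter class: consonant c→i is +6, but vowel a→k is +10. Two shifts are in play — +10 for a/e/i/o/u, +6 for every other letter.
On there: t(cons)+6=z, h(cons)+6=n, e(vowel)+10=o, r(cons)+6=x, e(vowel)+10=o.

znoxo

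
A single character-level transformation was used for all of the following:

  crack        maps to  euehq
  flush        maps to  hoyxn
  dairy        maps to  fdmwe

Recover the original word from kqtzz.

In crack: c→e is +2, r→u is +3, a→e is +4, c→h is +5 — the shift increases by 1 each position. Each letter shifts forward by (position + 2), i.e. 2, 3, 4, … — the shift grows by one for each successive letter.
Reversing it on kqtzz: k−2=i, q−3=n, t−4=p, z−5=u, z−6=t.

input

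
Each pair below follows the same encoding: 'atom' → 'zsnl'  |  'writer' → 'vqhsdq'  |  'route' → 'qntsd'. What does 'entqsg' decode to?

fourth

Compare letters: a→z is +25, t→s is +25, o→n is +25 — a constant shift. This is a Caesar cipher with shift 25.
Reversing it on entqsg: e−25=f, n−25=o, t−25=u, q−25=r, s−25=t, g−25=h.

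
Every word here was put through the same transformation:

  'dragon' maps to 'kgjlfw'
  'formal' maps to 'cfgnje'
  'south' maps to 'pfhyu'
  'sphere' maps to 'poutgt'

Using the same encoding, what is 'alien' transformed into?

Treating letters as 0–25, the rule is x ↦ 9x + 9 (mod 26).
On alien: a(0)→9·0+9≡9=j; l(11)→9·11+9≡4=e; i(8)→9·8+9≡3=d; e(4)→9·4+9≡19=t; n(13)→9·13+9≡22=w (all mod 26).

jedtw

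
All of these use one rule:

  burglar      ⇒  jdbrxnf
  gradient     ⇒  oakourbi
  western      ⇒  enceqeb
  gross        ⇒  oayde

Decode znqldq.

In burglar: b→j is +8, u→d is +9, r→b is +10, g→r is +11 — the shift increases by 1 each position. The shift increases by 1 at each position, starting from +8: 8, 9, 10, ….
Undoing it on znqldq: z−8=r, n−9=e, q−10=g, l−11=a, d−12=r, q−13=d.

regard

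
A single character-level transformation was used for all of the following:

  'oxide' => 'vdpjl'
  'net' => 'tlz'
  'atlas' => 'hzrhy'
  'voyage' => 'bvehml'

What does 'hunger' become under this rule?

The shift depends on letter class: consonant x→d is +6, but vowel o→v is +7. The rule splits by letter class: vowels +7, consonants +6.
On hunger: h(cons)+6=n, u(vowel)+7=b, n(cons)+6=t, g(cons)+6=m, e(vowel)+7=l, r(cons)+6=x.

nbtmlx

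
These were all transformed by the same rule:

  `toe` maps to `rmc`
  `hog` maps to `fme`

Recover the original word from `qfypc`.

Compare letters: t→r is +24, o→m is +24, e→c is +24 — a constant shift. Every letter moves 24 places later in the alphabet, wrapping around z→a.
Decoding qfypc: q−24=s, f−24=h, y−24=a, p−24=r, c−24=e.

share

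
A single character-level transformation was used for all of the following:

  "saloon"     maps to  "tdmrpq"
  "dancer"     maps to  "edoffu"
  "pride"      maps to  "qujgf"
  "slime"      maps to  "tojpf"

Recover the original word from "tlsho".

siren

Shifts by position in saloon: pos 0: s→t (+1), pos 1: a→d (+3), pos 2: l→m (+1), pos 3: o→r (+3) — repeating every 2. The shifts repeat in a cycle of length 2: positions 0,1,… shift by +1, +3, then the pattern repeats.
Undoing it on tlsho: t−1=s, l−3=i, s−1=r, h−3=e, o−1=n.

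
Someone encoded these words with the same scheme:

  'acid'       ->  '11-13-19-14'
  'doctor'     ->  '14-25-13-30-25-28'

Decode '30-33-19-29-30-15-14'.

a is letter #1 and maps to 11: an offset of 10. Letters become their 1-based position plus 10 (so a→11, b→12, …).
Reversing it on 30-33-19-29-30-15-14: 30→(30−10)÷1=20=t, 33→(33−10)÷1=23=w, 19→(19−10)÷1=9=i, 29→(29−10)÷1=19=s, 30→(30−10)÷1=20=t, 15→(15−10)÷1=5=e, 14→(14−10)÷1=4=d.

twisted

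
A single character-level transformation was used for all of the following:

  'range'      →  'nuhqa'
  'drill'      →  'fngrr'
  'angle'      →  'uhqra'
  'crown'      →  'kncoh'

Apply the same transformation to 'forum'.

r(17)→n(13) and a(0)→u(20) fit y≡21x+20 (mod 26); the inverse of 21 mod 26 is 5. Treating letters as 0–25, the rule is x ↦ 21x + 20 (mod 26).
Applying it to forum: f(5)→21·5+20≡21=v; o(14)→21·14+20≡2=c; r(17)→21·17+20≡13=n; u(20)→21·20+20≡24=y; m(12)→21·12+20≡12=m (all mod 26).

vcnym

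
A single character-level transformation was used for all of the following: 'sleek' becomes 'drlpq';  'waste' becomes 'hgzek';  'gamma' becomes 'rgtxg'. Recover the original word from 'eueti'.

Shifts by position in sleek: pos 0: s→d (+11), pos 1: l→r (+6), pos 2: e→l (+7), pos 3: e→p (+11), pos 4: k→q (+6) — repeating every 3. A repeating key of period 3 is used — shifts +11, +6, +7 over and over.
Undoing it on eueti: e−11=t, u−6=o, e−7=x, t−11=i, i−6=c.

toxic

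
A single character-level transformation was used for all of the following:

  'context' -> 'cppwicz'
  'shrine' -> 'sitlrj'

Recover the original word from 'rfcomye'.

Each letter shifts forward by its position index (0, 1, 2, …) — the shift grows by one for each successive letter.
Undoing it on rfcomye: r−0=r, f−1=e, c−2=a, o−3=l, m−4=i, y−5=t, e−6=y.

reality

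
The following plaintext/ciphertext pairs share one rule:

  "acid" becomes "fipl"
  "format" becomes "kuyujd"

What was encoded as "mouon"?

hinge

In acid: a→f is +5, c→i is +6, i→p is +7, d→l is +8 — the shift increases by 1 each position. Letter i (0-indexed) is shifted by i+5, so successive shifts are 5, 6, 7, ….
Reversing it on mouon: m−5=h, o−6=i, u−7=n, o−8=g, n−9=e.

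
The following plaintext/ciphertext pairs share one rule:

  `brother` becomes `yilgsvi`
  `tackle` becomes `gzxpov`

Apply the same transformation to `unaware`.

Each pair mirrors across the alphabet (b↔y, r↔i, o↔l): positions sum to 25. Each letter is replaced by its mirror in the alphabet: a↔z, b↔y, c↔x, and so on (the Atbash cipher).
On unaware: u↔f, n↔m, a↔z, w↔d, a↔z, r↔i, e↔v.

fmzdziv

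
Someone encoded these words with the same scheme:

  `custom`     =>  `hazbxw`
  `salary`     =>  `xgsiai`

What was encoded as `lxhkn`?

Letter i (0-indexed) is shifted by i+5, so successive shifts are 5, 6, 7, ….
Undoing it on lxhkn: l−5=g, x−6=r, h−7=a, k−8=c, n−9=e.

grace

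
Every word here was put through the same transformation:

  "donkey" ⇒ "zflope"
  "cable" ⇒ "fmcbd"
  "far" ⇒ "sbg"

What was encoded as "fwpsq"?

prove

The output letters match the input read backwards, each shifted +1: donkey reversed is yeknod. Two steps: reverse the string, then apply a Caesar shift of +1.
Undoing it on fwpsq: shift back: f−1=e, w−1=v, p−1=o, s−1=r, q−1=p → evorp; then reverse → prove.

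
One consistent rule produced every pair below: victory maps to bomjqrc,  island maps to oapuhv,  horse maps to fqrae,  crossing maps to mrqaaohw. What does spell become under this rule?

azepp

v(21)→b(1) and i(8)→o(14) fit y≡9x+20 (mod 26); the inverse of 9 mod 26 is 3. Each letter's alphabet position (a=0..z=25) is mapped through 9·x+20 mod 26 — an affine cipher.
For spell: s(18)→9·18+20≡0=a; p(15)→9·15+20≡25=z; e(4)→9·4+20≡4=e; l(11)→9·11+20≡15=p; l(11)→9·11+20≡15=p (all mod 26).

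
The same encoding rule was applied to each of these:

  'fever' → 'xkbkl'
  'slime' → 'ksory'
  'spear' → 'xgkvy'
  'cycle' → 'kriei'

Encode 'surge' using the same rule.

Read the word backwards and shift each letter +6.
For surge: reverse → egrus; then shift: e+6=k, g+6=m, r+6=x, u+6=a, s+6=y.

kmxay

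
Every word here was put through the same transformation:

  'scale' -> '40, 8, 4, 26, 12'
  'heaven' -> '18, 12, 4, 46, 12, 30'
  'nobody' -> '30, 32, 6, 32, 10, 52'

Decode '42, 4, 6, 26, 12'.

table

The formula is n = 2×(alphabet index, a=1) + 2.
Undoing it on 42, 4, 6, 26, 12: 42→(42−2)÷2=20=t, 4→(4−2)÷2=1=a, 6→(6−2)÷2=2=b, 26→(26−2)÷2=12=l, 12→(12−2)÷2=5=e.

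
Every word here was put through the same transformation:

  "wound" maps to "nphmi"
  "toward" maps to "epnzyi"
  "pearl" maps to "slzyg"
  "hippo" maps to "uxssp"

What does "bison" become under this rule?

cxbpm

This is an affine cipher: with a=0,…,z=25, each position x becomes (3x+25) mod 26.
On bison: b(1)→3·1+25≡2=c; i(8)→3·8+25≡23=x; s(18)→3·18+25≡1=b; o(14)→3·14+25≡15=p; n(13)→3·13+25≡12=m (all mod 26).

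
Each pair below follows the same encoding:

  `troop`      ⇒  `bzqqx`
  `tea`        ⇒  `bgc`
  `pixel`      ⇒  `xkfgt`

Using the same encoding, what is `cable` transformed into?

The shift depends on letter class: consonant t→b is +8, but vowel o→q is +2. The rule splits by letter class: vowels +2, consonants +8.
Applying it to cable: c(cons)+8=k, a(vowel)+2=c, b(cons)+8=j, l(cons)+8=t, e(vowel)+2=g.

kcjtg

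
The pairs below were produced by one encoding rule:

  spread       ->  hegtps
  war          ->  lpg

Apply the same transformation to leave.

atpkt

Compare letters: s→h is +15, p→e is +15, r→g is +15 — a constant shift. This is a Caesar cipher with shift 15.
For leave: l+15=a, e+15=t, a+15=p, v+15=k, e+15=t.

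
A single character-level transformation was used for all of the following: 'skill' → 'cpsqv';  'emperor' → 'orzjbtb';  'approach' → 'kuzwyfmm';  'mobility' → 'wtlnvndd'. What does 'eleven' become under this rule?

oqoaos

Shifts by position in skill: pos 0: s→c (+10), pos 1: k→p (+5), pos 2: i→s (+10), pos 3: l→q (+5) — repeating every 2. A repeating key of period 2 is used — shifts +10, +5 over and over.
On eleven: e+10=o, l+5=q, e+10=o, v+5=a, e+10=o, n+5=s.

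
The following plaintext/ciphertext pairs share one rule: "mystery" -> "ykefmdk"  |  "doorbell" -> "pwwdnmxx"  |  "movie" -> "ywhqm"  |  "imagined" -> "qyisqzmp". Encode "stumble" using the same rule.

efcynxm

Two shifts are in play — +8 for a/e/i/o/u, +12 for every other letter.
Applying it to stumble: s(cons)+12=e, t(cons)+12=f, u(vowel)+8=c, m(cons)+12=y, b(cons)+12=n, l(cons)+12=x, e(vowel)+8=m.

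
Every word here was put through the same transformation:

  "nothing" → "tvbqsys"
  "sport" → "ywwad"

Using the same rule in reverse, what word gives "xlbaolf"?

In nothing: n→t is +6, o→v is +7, t→b is +8, h→q is +9 — the shift increases by 1 each position. Letter i (0-indexed) is shifted by i+6, so successive shifts are 6, 7, 8, ….
Decoding xlbaolf: x−6=r, l−7=e, b−8=t, a−9=r, o−10=e, l−11=a, f−12=t.

retreat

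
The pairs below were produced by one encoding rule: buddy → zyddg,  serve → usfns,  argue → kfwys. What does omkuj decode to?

coast

b(1)→z(25) and u(20)→y(24) fit y≡15x+10 (mod 26); the inverse of 15 mod 26 is 7. Each letter's alphabet position (a=0..z=25) is mapped through 15·x+10 mod 26 — an affine cipher.
Reversing it on omkuj: o(14)→7·(14−10)≡2=c; m(12)→7·(12−10)≡14=o; k(10)→7·(10−10)≡0=a; u(20)→7·(20−10)≡18=s; j(9)→7·(9−10)≡19=t (all mod 26).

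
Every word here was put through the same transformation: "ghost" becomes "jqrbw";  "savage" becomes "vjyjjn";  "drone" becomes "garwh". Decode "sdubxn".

Shifts by position in ghost: pos 0: g→j (+3), pos 1: h→q (+9), pos 2: o→r (+3), pos 3: s→b (+9) — repeating every 2. It's a Vigenère-style cipher with numeric key [3,9]: position i shifts by key[i mod 2].
Decoding sdubxn: s−3=p, d−9=u, u−3=r, b−9=s, x−3=u, n−9=e.

pursue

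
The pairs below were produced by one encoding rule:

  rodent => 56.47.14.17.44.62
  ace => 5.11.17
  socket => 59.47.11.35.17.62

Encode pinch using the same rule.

r(#18)→56 and o(#15)→47: differences scale by 3, so n = 3·pos + 2. The formula is n = 3×(alphabet index, a=1) + 2.
For pinch: p=16→50, i=9→29, n=14→44, c=3→11, h=8→26.

50.29.44.11.26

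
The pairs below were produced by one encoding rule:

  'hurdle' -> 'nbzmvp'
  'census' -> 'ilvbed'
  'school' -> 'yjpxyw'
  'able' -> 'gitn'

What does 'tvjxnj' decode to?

In hurdle: h→n is +6, u→b is +7, r→z is +8, d→m is +9 — the shift increases by 1 each position. Letter i (0-indexed) is shifted by i+6, so successive shifts are 6, 7, 8, ….
Undoing it on tvjxnj: t−6=n, v−7=o, j−8=b, x−9=o, n−10=d, j−11=y.

nobody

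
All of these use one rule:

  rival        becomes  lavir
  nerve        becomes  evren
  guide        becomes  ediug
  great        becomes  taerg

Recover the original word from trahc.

chart

The output letters match the input read backwards: rival reversed is lavir. It's just the letters in reverse order.
Decoding trahc: then reverse → chart.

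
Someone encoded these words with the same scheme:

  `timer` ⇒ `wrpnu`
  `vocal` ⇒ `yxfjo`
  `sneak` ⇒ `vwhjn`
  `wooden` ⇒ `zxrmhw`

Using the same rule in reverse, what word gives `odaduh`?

luxury

Shifts by position in timer: pos 0: t→w (+3), pos 1: i→r (+9), pos 2: m→p (+3), pos 3: e→n (+9) — repeating every 2. The shifts repeat in a cycle of length 2: positions 0,1,… shift by +3, +9, then the pattern repeats.
Undoing it on odaduh: o−3=l, d−9=u, a−3=x, d−9=u, u−3=r, h−9=y.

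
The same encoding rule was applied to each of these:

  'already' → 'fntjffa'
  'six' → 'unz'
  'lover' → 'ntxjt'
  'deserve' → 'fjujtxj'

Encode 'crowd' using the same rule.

ettyf

The rule splits by letter class: vowels +5, consonants +2.
On crowd: c(cons)+2=e, r(cons)+2=t, o(vowel)+5=t, w(cons)+2=y, d(cons)+2=f.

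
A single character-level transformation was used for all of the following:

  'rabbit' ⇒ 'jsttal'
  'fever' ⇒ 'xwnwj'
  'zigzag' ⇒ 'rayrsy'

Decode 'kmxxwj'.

Compare letters: r→j is +18, a→s is +18, b→t is +18 — a constant shift. Each letter is shifted forward by 18 in the alphabet (a Caesar shift of +18).
Undoing it on kmxxwj: k−18=s, m−18=u, x−18=f, x−18=f, w−18=e, j−18=r.

suffer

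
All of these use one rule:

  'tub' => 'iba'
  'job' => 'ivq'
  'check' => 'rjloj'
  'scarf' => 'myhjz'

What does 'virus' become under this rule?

zbypc

The word is reversed, then every letter is shifted forward by 7.
Applying it to virus: reverse → suriv; then shift: s+7=z, u+7=b, r+7=y, i+7=p, v+7=c.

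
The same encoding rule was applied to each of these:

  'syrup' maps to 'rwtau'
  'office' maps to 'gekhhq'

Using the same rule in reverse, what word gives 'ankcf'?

The output letters match the input read backwards, each shifted +2: syrup reversed is purys. Read the word backwards and shift each letter +2.
Undoing it on ankcf: shift back: a−2=y, n−2=l, k−2=i, c−2=a, f−2=d → yliad; then reverse → daily.

daily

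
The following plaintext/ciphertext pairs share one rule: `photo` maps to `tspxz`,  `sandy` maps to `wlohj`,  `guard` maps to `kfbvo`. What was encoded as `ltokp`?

Shifts by position in photo: pos 0: p→t (+4), pos 1: h→s (+11), pos 2: o→p (+1), pos 3: t→x (+4), pos 4: o→z (+11) — repeating every 3. A repeating key of period 3 is used — shifts +4, +11, +1 over and over.
Reversing it on ltokp: l−4=h, t−11=i, o−1=n, k−4=g, p−11=e.

hinge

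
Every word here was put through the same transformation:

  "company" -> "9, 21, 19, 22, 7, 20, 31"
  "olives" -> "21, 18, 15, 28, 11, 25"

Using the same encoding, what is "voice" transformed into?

The number is (letter's place in the alphabet, a=1) + 6.
Applying it to voice: v=22→28, o=15→21, i=9→15, c=3→9, e=5→11.

28, 21, 15, 9, 11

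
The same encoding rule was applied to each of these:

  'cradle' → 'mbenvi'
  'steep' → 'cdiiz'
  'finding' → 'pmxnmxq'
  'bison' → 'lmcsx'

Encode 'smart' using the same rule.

cwebd

Vowels shift forward by 4 and consonants shift forward by 10.
Applying it to smart: s(cons)+10=c, m(cons)+10=w, a(vowel)+4=e, r(cons)+10=b, t(cons)+10=d.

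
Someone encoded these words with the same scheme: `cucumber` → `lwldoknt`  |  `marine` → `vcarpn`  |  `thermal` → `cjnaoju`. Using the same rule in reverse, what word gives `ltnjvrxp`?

Shifts by position in cucumber: pos 0: c→l (+9), pos 1: u→w (+2), pos 2: c→l (+9), pos 3: u→d (+9), pos 4: m→o (+2), pos 5: b→k (+9) — repeating every 3. A repeating key of period 3 is used — shifts +9, +2, +9 over and over.
Undoing it on ltnjvrxp: l−9=c, t−2=r, n−9=e, j−9=a, v−2=t, r−9=i, x−9=o, p−2=n.

creation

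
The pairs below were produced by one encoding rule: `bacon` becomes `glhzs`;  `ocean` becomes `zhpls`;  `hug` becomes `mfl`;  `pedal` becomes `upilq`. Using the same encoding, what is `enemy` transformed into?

psprd

The rule splits by letter class: vowels +11, consonants +5.
For enemy: e(vowel)+11=p, n(cons)+5=s, e(vowel)+11=p, m(cons)+5=r, y(cons)+5=d.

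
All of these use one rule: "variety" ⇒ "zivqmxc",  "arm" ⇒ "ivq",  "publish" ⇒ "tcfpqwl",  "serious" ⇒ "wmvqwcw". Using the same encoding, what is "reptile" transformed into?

vmtxqpm

Vowels shift forward by 8 and consonants shift forward by 4.
For reptile: r(cons)+4=v, e(vowel)+8=m, p(cons)+4=t, t(cons)+4=x, i(vowel)+8=q, l(cons)+4=p, e(vowel)+8=m.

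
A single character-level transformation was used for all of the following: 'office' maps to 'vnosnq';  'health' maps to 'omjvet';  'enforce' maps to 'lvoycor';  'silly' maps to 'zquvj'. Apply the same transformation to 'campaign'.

jivzlutb

In office: o→v is +7, f→n is +8, f→o is +9, i→s is +10 — the shift increases by 1 each position. Each letter shifts forward by (position + 7), i.e. 7, 8, 9, … — the shift grows by one for each successive letter.
For campaign: c+7=j, a+8=i, m+9=v, p+10=z, a+11=l, i+12=u, g+13=t, n+14=b.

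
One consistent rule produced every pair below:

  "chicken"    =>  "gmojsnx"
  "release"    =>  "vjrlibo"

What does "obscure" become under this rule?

In chicken: c→g is +4, h→m is +5, i→o is +6, c→j is +7 — the shift increases by 1 each position. The shift increases by 1 at each position, starting from +4: 4, 5, 6, ….
Applying it to obscure: o+4=s, b+5=g, s+6=y, c+7=j, u+8=c, r+9=a, e+10=o.

sgyjcao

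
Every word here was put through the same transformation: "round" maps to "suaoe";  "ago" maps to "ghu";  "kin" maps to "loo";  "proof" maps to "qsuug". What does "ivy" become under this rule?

owz

Vowels shift forward by 6 and consonants shift forward by 1.
For ivy: i(vowel)+6=o, v(cons)+1=w, y(cons)+1=z.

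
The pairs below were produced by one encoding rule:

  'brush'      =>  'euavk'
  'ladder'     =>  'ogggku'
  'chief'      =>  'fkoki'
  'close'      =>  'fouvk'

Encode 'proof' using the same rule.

suuui

Vowels shift forward by 6 and consonants shift forward by 3.
Applying it to proof: p(cons)+3=s, r(cons)+3=u, o(vowel)+6=u, o(vowel)+6=u, f(cons)+3=i.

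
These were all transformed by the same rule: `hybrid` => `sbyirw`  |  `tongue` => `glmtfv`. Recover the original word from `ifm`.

Each pair mirrors across the alphabet (h↔s, y↔b, b↔y): positions sum to 25. This is the alphabet-reversal cipher (Atbash): a becomes z, b becomes y, etc.
Undoing it on ifm: i↔r, f↔u, m↔n.

run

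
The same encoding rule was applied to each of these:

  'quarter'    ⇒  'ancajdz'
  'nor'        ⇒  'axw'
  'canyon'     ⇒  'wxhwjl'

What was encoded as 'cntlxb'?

socket

The output letters match the input read backwards, each shifted +9: quarter reversed is retrauq. Read the word backwards and shift each letter +9.
Decoding cntlxb: shift back: c−9=t, n−9=e, t−9=k, l−9=c, x−9=o, b−9=s → tekcos; then reverse → socket.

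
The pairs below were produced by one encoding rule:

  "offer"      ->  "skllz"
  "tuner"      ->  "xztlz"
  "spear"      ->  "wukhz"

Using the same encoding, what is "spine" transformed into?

In offer: o→s is +4, f→k is +5, f→l is +6, e→l is +7 — the shift increases by 1 each position. The shift increases by 1 at each position, starting from +4: 4, 5, 6, ….
Applying it to spine: s+4=w, p+5=u, i+6=o, n+7=u, e+8=m.

wuoum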